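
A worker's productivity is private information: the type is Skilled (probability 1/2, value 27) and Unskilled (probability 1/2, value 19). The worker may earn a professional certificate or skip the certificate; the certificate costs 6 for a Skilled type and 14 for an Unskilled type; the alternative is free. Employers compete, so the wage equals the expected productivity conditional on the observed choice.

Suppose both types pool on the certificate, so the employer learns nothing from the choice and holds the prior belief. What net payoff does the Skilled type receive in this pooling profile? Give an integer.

Pooled wage = 1/2·27 + 1/2·19 = 23.
Skilled pays cost 6 for the certificate, so net payoff = 23 − 6 = 17.

17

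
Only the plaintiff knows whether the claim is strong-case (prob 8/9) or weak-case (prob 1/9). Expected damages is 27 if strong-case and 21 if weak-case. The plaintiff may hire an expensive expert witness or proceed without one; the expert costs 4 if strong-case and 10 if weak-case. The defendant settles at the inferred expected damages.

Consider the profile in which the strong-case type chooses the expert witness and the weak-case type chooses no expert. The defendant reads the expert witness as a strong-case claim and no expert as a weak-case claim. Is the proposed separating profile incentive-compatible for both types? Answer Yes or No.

Under these beliefs, the expert witness earns settlement 27 and no expert earns settlement 21.
strong-case: the expert witness nets 27 − 4 = 23; no expert nets 21. strong-case prefers the expert witness.
weak-case: the expert witness nets 27 − 10 = 17; no expert nets 21. weak-case prefers no expert.
Neither type deviates, so the separating profile is an equilibrium.

Yes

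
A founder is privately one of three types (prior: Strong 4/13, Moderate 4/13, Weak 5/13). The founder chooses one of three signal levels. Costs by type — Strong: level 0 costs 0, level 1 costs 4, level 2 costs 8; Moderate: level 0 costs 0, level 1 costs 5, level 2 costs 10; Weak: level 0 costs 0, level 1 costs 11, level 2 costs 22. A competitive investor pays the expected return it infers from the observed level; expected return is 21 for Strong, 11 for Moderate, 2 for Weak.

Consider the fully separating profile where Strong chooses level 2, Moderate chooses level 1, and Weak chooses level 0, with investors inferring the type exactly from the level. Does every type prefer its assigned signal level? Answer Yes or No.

No

Separating valuations: level 2 → 21, level 1 → 11, level 0 → 2.
Strong (assigned level 2): level 0: 2 − 0 = 2; level 1: 11 − 4 = 7; level 2: 21 − 8 = 13. Strong stays.
Moderate (assigned level 1): level 0: 2 − 0 = 2; level 1: 11 − 5 = 6; level 2: 21 − 10 = 11. Moderate prefers level 2.
Weak (assigned level 0): level 0: 2 − 0 = 2; level 1: 11 − 11 = 0; level 2: 21 − 22 = -1. Weak stays.
At least one type deviates; the separating profile fails.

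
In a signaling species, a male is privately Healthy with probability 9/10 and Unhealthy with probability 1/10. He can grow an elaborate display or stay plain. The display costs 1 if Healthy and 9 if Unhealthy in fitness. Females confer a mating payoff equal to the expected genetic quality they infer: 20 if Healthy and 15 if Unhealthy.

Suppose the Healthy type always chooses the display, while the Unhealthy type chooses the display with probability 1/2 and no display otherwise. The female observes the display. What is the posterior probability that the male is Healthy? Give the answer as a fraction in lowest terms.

P(the display) = (9/10)·1 + (1/10)·(1/2) = 19/20.
By Bayes' rule, P(Healthy | the display) = (9/10) / (19/20) = 18/19.

18/19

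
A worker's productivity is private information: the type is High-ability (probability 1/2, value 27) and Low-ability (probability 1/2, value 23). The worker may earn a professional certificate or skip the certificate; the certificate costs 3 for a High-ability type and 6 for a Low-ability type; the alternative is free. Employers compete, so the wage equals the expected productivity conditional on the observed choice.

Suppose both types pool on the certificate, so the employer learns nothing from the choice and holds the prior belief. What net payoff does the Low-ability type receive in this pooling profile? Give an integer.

Pooled wage = 1/2·27 + 1/2·23 = 25.
Low-ability pays cost 6 for the certificate, so net payoff = 25 − 6 = 19.

19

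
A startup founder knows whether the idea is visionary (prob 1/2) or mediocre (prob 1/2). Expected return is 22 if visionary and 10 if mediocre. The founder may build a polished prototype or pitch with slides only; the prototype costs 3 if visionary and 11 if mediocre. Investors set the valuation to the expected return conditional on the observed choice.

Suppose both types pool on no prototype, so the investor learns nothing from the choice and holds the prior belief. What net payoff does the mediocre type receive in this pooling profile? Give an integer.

16

Pooled valuation = 1/2·22 + 1/2·10 = 16.
mediocre pays no cost for no prototype, so net payoff = 16.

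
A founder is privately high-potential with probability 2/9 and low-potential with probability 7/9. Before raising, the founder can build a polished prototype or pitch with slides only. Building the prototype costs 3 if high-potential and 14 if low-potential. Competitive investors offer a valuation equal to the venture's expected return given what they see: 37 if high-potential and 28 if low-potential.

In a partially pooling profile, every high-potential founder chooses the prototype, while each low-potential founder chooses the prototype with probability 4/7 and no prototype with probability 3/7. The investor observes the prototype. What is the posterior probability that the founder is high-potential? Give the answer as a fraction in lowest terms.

1/3

P(the prototype) = (2/9)·1 + (7/9)·(4/7) = 2/3.
By Bayes' rule, P(high-potential | the prototype) = (2/9) / (2/3) = 1/3.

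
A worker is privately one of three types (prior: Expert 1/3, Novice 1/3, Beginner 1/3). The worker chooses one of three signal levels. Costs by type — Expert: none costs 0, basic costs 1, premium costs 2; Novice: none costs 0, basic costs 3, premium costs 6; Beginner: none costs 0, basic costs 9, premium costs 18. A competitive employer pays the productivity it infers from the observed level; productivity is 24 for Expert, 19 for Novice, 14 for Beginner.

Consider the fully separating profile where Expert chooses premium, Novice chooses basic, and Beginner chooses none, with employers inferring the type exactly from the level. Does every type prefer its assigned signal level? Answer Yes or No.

Separating wages: premium → 24, basic → 19, none → 14.
Expert (assigned premium): none: 14 − 0 = 14; basic: 19 − 1 = 18; premium: 24 − 2 = 22. Expert stays.
Novice (assigned basic): none: 14 − 0 = 14; basic: 19 − 3 = 16; premium: 24 − 6 = 18. Novice prefers premium.
Beginner (assigned none): none: 14 − 0 = 14; basic: 19 − 9 = 10; premium: 24 − 18 = 6. Beginner stays.
At least one type deviates; the separating profile fails.

No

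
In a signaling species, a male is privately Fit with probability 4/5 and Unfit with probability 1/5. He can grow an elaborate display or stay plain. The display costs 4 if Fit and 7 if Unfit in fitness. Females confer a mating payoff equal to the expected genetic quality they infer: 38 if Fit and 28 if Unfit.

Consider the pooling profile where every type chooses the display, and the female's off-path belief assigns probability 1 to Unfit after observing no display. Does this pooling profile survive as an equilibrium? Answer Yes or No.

Yes

On path, the female holds the prior and pays 4/5·38 + 1/5·28 = 36. Off path (no display), believing Unfit, it pays 28.
Fit: the display nets 36 − 4 = 32; no display nets 28. Fit stays.
Unfit: the display nets 36 − 7 = 29; no display nets 28. Unfit stays.
No type deviates, so pooling is sustained.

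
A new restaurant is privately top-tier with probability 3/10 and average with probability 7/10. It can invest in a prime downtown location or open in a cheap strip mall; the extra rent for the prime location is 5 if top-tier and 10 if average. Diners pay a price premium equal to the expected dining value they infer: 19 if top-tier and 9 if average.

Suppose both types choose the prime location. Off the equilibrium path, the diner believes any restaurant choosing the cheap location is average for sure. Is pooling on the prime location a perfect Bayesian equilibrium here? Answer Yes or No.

On path, the diner holds the prior and pays 3/10·19 + 7/10·9 = 12. Off path (the cheap location), believing average, it pays 9.
top-tier: the prime location nets 12 − 5 = 7; the cheap location nets 9. top-tier would deviate.
average: the prime location nets 12 − 10 = 2; the cheap location nets 9. average would deviate.
A type deviates, so pooling fails.

No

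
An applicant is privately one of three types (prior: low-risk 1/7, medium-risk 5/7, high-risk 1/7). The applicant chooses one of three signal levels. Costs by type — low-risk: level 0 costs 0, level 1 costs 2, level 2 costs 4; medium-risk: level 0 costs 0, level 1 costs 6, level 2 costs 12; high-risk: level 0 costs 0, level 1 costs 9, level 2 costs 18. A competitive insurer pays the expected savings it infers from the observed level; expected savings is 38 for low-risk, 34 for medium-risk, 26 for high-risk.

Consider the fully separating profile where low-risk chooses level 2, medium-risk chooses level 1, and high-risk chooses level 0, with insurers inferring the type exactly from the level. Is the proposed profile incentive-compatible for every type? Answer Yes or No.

Separating rebates: level 2 → 38, level 1 → 34, level 0 → 26.
low-risk (assigned level 2): level 0: 26 − 0 = 26; level 1: 34 − 2 = 32; level 2: 38 − 4 = 34. low-risk stays.
medium-risk (assigned level 1): level 0: 26 − 0 = 26; level 1: 34 − 6 = 28; level 2: 38 − 12 = 26. medium-risk stays.
high-risk (assigned level 0): level 0: 26 − 0 = 26; level 1: 34 − 9 = 25; level 2: 38 − 18 = 20. high-risk stays.
Every type prefers its assigned level; separation holds.

Yes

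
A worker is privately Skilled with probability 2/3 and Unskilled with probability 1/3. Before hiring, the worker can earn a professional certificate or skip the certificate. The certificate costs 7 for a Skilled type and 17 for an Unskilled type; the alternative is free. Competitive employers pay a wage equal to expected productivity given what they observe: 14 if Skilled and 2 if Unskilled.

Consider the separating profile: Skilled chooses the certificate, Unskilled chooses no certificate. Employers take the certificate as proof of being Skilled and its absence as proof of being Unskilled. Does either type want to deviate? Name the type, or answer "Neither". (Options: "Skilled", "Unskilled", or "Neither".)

The certificate pays 14; no certificate pays 2.
Skilled: assigned the certificate, nets 14 − 7 = 7; deviating to no certificate nets 2.
Unskilled: assigned no certificate, nets 2; deviating to the certificate nets 14 − 17 = -3.
Both types strictly prefer their assigned action; no profitable deviation.

Neither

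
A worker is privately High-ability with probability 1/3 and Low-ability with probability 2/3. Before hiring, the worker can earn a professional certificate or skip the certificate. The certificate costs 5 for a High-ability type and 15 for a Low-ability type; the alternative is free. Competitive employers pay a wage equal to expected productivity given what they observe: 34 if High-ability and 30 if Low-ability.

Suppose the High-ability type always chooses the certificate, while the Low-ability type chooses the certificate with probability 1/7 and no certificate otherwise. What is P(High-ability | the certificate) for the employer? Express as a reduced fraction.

7/9

P(the certificate) = (1/3)·1 + (2/3)·(1/7) = 3/7.
By Bayes' rule, P(High-ability | the certificate) = (1/3) / (3/7) = 7/9.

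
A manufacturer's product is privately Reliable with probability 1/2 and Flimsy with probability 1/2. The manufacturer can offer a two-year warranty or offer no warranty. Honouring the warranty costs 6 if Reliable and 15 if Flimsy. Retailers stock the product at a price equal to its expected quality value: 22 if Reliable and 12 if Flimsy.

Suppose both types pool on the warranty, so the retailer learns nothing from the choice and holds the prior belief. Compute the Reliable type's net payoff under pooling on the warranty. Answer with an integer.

11

Pooled price = 1/2·22 + 1/2·12 = 17.
Reliable pays cost 6 for the warranty, so net payoff = 17 − 6 = 11.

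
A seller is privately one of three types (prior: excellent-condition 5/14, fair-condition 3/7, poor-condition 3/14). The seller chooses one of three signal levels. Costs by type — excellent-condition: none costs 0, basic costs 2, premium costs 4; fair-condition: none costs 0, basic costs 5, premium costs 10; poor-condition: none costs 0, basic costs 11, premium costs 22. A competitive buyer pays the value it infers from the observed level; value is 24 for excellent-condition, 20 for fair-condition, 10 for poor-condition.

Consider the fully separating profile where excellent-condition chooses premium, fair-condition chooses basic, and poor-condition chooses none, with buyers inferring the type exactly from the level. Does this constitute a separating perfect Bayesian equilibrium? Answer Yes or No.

Yes

Separating prices: premium → 24, basic → 20, none → 10.
excellent-condition (assigned premium): none: 10 − 0 = 10; basic: 20 − 2 = 18; premium: 24 − 4 = 20. excellent-condition stays.
fair-condition (assigned basic): none: 10 − 0 = 10; basic: 20 − 5 = 15; premium: 24 − 10 = 14. fair-condition stays.
poor-condition (assigned none): none: 10 − 0 = 10; basic: 20 − 11 = 9; premium: 24 − 22 = 2. poor-condition stays.
Every type prefers its assigned level; separation holds.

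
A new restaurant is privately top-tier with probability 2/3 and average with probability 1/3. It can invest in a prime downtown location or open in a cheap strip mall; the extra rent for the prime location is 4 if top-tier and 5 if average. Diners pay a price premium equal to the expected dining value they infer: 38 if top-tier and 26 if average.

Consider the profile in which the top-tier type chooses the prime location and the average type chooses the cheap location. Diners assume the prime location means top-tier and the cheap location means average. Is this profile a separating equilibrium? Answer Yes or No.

Under these beliefs, the prime location earns price premium 38 and the cheap location earns price premium 26.
top-tier: the prime location nets 38 − 4 = 34; the cheap location nets 26. top-tier prefers the prime location.
average: the prime location nets 38 − 5 = 33; the cheap location nets 26. average would deviate to the prime location.
average has a profitable deviation, so the profile is not an equilibrium.

No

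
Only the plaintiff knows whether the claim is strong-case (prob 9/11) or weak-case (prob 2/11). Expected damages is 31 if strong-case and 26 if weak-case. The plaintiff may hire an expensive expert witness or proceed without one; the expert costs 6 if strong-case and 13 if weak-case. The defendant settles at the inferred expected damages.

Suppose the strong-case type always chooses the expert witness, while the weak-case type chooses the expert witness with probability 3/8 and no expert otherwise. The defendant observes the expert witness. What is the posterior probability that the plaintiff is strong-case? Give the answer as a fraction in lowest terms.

P(the expert witness) = (9/11)·1 + (2/11)·(3/8) = 39/44.
By Bayes' rule, P(strong-case | the expert witness) = (9/11) / (39/44) = 12/13.

12/13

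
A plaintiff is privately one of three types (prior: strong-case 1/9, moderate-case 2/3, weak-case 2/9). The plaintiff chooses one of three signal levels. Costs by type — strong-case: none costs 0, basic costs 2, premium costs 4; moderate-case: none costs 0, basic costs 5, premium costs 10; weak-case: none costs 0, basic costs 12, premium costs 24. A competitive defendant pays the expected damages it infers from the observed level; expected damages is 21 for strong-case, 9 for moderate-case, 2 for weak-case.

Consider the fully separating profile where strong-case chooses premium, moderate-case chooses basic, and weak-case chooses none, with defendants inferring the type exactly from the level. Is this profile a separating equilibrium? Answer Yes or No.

Separating settlements: premium → 21, basic → 9, none → 2.
strong-case (assigned premium): none: 2 − 0 = 2; basic: 9 − 2 = 7; premium: 21 − 4 = 17. strong-case stays.
moderate-case (assigned basic): none: 2 − 0 = 2; basic: 9 − 5 = 4; premium: 21 − 10 = 11. moderate-case prefers premium.
weak-case (assigned none): none: 2 − 0 = 2; basic: 9 − 12 = -3; premium: 21 − 24 = -3. weak-case stays.
At least one type deviates; the separating profile fails.

No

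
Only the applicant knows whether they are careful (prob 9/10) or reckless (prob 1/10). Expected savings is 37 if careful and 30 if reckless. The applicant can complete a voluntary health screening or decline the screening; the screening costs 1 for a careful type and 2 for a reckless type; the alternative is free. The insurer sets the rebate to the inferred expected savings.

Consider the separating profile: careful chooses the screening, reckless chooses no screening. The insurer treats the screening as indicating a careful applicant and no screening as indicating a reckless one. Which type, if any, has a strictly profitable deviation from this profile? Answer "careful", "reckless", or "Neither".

reckless

The screening pays 37; no screening pays 30.
careful: assigned the screening, nets 37 − 1 = 36; deviating to no screening nets 30.
reckless: assigned no screening, nets 30; deviating to the screening nets 37 − 2 = 35.
The reckless type gains 5 by deviating.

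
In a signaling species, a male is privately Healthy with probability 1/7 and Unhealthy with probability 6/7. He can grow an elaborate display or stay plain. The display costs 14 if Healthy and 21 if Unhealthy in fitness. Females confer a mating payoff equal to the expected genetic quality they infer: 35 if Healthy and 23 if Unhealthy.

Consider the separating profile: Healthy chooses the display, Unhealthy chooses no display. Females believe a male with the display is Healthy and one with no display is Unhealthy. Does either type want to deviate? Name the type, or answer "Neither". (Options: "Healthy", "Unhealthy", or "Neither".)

The display pays 35; no display pays 23.
Healthy: assigned the display, nets 35 − 14 = 21; deviating to no display nets 23.
Unhealthy: assigned no display, nets 23; deviating to the display nets 35 − 21 = 14.
The Healthy type gains 2 by deviating.

Healthy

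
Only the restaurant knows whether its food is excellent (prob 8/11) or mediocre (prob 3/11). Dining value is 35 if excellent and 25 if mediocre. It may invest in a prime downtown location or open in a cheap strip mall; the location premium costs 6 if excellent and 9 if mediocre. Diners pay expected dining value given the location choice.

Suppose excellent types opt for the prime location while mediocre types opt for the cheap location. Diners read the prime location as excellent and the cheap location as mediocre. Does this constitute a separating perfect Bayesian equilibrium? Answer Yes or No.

No

Under these beliefs, the prime location earns price premium 35 and the cheap location earns price premium 25.
excellent: the prime location nets 35 − 6 = 29; the cheap location nets 25. excellent prefers the prime location.
mediocre: the prime location nets 35 − 9 = 26; the cheap location nets 25. mediocre would deviate to the prime location.
mediocre has a profitable deviation, so the profile is not an equilibrium.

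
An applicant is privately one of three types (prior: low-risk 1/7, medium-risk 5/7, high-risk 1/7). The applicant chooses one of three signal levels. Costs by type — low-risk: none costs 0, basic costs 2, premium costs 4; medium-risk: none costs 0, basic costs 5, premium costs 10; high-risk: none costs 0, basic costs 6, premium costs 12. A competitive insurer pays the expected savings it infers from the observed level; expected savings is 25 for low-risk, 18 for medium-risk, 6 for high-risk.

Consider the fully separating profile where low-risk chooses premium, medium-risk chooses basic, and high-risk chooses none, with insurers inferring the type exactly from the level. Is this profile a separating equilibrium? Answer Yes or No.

Separating rebates: premium → 25, basic → 18, none → 6.
low-risk (assigned premium): none: 6 − 0 = 6; basic: 18 − 2 = 16; premium: 25 − 4 = 21. low-risk stays.
medium-risk (assigned basic): none: 6 − 0 = 6; basic: 18 − 5 = 13; premium: 25 − 10 = 15. medium-risk prefers premium.
high-risk (assigned none): none: 6 − 0 = 6; basic: 18 − 6 = 12; premium: 25 − 12 = 13. high-risk prefers premium.
At least one type deviates; the separating profile fails.

No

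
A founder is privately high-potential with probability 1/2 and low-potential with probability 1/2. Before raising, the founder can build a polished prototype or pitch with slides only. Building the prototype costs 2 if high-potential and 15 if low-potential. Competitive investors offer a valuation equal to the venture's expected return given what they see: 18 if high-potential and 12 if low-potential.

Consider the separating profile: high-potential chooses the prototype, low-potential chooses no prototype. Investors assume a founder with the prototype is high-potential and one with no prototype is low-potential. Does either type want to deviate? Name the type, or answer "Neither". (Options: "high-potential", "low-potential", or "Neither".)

Neither

The prototype pays 18; no prototype pays 12.
high-potential: assigned the prototype, nets 18 − 2 = 16; deviating to no prototype nets 12.
low-potential: assigned no prototype, nets 12; deviating to the prototype nets 18 − 15 = 3.
Both types strictly prefer their assigned action; no profitable deviation.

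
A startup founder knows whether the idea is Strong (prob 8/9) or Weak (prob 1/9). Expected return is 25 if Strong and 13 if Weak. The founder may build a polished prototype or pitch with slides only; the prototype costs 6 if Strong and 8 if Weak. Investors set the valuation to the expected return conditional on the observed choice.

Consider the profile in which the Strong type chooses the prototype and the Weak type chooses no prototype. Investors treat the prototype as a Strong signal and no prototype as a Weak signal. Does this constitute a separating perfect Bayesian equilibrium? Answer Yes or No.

Under these beliefs, the prototype earns valuation 25 and no prototype earns valuation 13.
Strong: the prototype nets 25 − 6 = 19; no prototype nets 13. Strong prefers the prototype.
Weak: the prototype nets 25 − 8 = 17; no prototype nets 13. Weak would deviate to the prototype.
Weak has a profitable deviation, so the profile is not an equilibrium.

No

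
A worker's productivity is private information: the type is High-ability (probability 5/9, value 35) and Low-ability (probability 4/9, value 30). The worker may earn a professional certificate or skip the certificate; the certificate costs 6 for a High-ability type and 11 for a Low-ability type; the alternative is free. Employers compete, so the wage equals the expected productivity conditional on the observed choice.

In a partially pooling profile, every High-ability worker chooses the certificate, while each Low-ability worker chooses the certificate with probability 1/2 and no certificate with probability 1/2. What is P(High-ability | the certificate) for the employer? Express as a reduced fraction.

P(the certificate) = (5/9)·1 + (4/9)·(1/2) = 7/9.
By Bayes' rule, P(High-ability | the certificate) = (5/9) / (7/9) = 5/7.

5/7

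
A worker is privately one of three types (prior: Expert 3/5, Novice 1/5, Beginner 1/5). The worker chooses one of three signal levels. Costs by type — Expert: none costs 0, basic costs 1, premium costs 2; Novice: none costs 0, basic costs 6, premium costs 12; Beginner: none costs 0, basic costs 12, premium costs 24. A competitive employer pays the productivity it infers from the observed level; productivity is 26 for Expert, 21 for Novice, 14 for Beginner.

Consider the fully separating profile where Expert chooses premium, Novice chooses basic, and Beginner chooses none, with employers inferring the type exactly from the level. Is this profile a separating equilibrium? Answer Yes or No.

Separating wages: premium → 26, basic → 21, none → 14.
Expert (assigned premium): none: 14 − 0 = 14; basic: 21 − 1 = 20; premium: 26 − 2 = 24. Expert stays.
Novice (assigned basic): none: 14 − 0 = 14; basic: 21 − 6 = 15; premium: 26 − 12 = 14. Novice stays.
Beginner (assigned none): none: 14 − 0 = 14; basic: 21 − 12 = 9; premium: 26 − 24 = 2. Beginner stays.
Every type prefers its assigned level; separation holds.

Yes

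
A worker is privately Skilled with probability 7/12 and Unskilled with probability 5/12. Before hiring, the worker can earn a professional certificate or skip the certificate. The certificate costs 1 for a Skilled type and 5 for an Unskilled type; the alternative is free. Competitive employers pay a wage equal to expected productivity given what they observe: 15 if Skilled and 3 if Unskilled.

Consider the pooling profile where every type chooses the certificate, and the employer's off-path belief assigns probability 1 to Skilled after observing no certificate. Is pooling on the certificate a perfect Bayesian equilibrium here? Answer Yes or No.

No

On path, the employer holds the prior and pays 7/12·15 + 5/12·3 = 10. Off path (no certificate), believing Skilled, it pays 15.
Skilled: the certificate nets 10 − 1 = 9; no certificate nets 15. Skilled would deviate.
Unskilled: the certificate nets 10 − 5 = 5; no certificate nets 15. Unskilled would deviate.
A type deviates, so pooling fails.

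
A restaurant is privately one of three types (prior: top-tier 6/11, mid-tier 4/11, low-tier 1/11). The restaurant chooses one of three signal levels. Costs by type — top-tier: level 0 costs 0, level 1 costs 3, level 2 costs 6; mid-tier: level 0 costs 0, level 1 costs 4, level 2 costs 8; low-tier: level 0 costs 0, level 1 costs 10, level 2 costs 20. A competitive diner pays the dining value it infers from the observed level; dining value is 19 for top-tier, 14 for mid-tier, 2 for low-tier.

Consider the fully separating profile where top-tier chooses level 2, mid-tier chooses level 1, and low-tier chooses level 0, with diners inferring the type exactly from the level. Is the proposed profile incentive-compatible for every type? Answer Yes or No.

Separating price premiums: level 2 → 19, level 1 → 14, level 0 → 2.
top-tier (assigned level 2): level 0: 2 − 0 = 2; level 1: 14 − 3 = 11; level 2: 19 − 6 = 13. top-tier stays.
mid-tier (assigned level 1): level 0: 2 − 0 = 2; level 1: 14 − 4 = 10; level 2: 19 − 8 = 11. mid-tier prefers level 2.
low-tier (assigned level 0): level 0: 2 − 0 = 2; level 1: 14 − 10 = 4; level 2: 19 − 20 = -1. low-tier prefers level 1.
At least one type deviates; the separating profile fails.

No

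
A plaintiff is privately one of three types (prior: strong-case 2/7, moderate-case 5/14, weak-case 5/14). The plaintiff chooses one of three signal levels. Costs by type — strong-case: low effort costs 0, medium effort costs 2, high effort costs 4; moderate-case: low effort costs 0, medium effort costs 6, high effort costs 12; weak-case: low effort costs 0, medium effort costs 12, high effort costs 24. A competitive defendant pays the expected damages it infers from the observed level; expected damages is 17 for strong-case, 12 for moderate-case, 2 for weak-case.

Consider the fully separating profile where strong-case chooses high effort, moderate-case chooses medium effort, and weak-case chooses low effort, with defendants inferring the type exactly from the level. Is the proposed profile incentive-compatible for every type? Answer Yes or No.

Yes

Separating settlements: high effort → 17, medium effort → 12, low effort → 2.
strong-case (assigned high effort): low effort: 2 − 0 = 2; medium effort: 12 − 2 = 10; high effort: 17 − 4 = 13. strong-case stays.
moderate-case (assigned medium effort): low effort: 2 − 0 = 2; medium effort: 12 − 6 = 6; high effort: 17 − 12 = 5. moderate-case stays.
weak-case (assigned low effort): low effort: 2 − 0 = 2; medium effort: 12 − 12 = 0; high effort: 17 − 24 = -7. weak-case stays.
Every type prefers its assigned level; separation holds.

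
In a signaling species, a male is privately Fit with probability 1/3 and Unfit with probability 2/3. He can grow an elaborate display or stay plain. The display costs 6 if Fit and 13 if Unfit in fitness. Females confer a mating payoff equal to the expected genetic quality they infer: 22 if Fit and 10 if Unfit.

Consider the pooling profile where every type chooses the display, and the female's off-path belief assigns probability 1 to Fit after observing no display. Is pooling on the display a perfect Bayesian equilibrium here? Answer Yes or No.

No

On path, the female holds the prior and pays 1/3·22 + 2/3·10 = 14. Off path (no display), believing Fit, it pays 22.
Fit: the display nets 14 − 6 = 8; no display nets 22. Fit would deviate.
Unfit: the display nets 14 − 13 = 1; no display nets 22. Unfit would deviate.
A type deviates, so pooling fails.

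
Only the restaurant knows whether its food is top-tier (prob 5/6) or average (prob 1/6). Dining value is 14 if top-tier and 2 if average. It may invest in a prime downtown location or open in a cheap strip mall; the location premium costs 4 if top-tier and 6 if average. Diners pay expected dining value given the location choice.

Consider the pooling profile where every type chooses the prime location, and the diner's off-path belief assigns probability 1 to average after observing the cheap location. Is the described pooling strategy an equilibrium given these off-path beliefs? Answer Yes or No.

Yes

On path, the diner holds the prior and pays 5/6·14 + 1/6·2 = 12. Off path (the cheap location), believing average, it pays 2.
top-tier: the prime location nets 12 − 4 = 8; the cheap location nets 2. top-tier stays.
average: the prime location nets 12 − 6 = 6; the cheap location nets 2. average stays.
No type deviates, so pooling is sustained.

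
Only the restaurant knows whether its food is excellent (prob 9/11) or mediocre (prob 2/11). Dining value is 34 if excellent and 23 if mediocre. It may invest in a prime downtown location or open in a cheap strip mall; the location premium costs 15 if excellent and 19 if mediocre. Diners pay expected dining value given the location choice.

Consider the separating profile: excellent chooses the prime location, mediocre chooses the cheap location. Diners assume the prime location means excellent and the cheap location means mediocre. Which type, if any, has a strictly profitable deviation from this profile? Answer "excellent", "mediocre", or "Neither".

excellent

The prime location pays 34; the cheap location pays 23.
excellent: assigned the prime location, nets 34 − 15 = 19; deviating to the cheap location nets 23.
mediocre: assigned the cheap location, nets 23; deviating to the prime location nets 34 − 19 = 15.
The excellent type gains 4 by deviating.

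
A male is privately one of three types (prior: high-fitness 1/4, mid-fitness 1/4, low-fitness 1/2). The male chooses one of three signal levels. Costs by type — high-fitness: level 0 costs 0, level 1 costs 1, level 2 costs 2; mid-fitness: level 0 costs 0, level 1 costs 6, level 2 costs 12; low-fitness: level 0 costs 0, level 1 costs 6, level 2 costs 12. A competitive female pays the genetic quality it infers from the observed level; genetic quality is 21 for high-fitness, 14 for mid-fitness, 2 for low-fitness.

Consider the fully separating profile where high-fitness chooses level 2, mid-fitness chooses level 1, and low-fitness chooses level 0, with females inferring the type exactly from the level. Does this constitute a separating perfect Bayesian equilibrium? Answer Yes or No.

No

Separating mating payoffs: level 2 → 21, level 1 → 14, level 0 → 2.
high-fitness (assigned level 2): level 0: 2 − 0 = 2; level 1: 14 − 1 = 13; level 2: 21 − 2 = 19. high-fitness stays.
mid-fitness (assigned level 1): level 0: 2 − 0 = 2; level 1: 14 − 6 = 8; level 2: 21 − 12 = 9. mid-fitness prefers level 2.
low-fitness (assigned level 0): level 0: 2 − 0 = 2; level 1: 14 − 6 = 8; level 2: 21 − 12 = 9. low-fitness prefers level 2.
At least one type deviates; the separating profile fails.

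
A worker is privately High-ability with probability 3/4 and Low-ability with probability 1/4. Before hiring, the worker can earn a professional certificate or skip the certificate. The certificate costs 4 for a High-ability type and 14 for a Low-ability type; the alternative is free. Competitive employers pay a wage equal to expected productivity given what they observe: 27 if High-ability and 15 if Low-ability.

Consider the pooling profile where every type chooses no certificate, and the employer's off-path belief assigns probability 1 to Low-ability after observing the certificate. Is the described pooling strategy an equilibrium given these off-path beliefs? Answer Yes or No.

On path, the employer holds the prior and pays 3/4·27 + 1/4·15 = 24. Off path (the certificate), believing Low-ability, it pays 15.
High-ability: no certificate nets 24; the certificate nets 15 − 4 = 11. High-ability stays.
Low-ability: no certificate nets 24; the certificate nets 15 − 14 = 1. Low-ability stays.
No type deviates, so pooling is sustained.

Yes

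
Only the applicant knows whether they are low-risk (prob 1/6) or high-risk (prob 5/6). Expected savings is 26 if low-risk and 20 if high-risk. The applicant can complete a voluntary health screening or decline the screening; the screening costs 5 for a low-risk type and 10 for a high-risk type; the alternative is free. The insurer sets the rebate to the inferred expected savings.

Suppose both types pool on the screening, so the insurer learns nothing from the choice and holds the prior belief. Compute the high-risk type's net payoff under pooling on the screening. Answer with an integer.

11

Pooled rebate = 1/6·26 + 5/6·20 = 21.
high-risk pays cost 10 for the screening, so net payoff = 21 − 10 = 11.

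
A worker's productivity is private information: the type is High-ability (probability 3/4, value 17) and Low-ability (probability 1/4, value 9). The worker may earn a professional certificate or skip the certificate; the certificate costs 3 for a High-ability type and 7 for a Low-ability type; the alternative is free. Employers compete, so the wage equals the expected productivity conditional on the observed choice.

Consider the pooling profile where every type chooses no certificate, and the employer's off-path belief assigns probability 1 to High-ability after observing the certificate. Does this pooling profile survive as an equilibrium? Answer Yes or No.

Yes

On path, the employer holds the prior and pays 3/4·17 + 1/4·9 = 15. Off path (the certificate), believing High-ability, it pays 17.
High-ability: no certificate nets 15; the certificate nets 17 − 3 = 14. High-ability stays.
Low-ability: no certificate nets 15; the certificate nets 17 − 7 = 10. Low-ability stays.
No type deviates, so pooling is sustained.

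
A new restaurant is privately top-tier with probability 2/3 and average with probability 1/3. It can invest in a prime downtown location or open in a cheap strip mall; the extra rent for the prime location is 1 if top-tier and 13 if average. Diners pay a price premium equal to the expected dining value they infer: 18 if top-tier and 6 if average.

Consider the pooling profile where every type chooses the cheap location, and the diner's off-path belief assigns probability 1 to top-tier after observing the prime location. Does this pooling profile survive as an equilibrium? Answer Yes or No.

No

On path, the diner holds the prior and pays 2/3·18 + 1/3·6 = 14. Off path (the prime location), believing top-tier, it pays 18.
top-tier: the cheap location nets 14; the prime location nets 18 − 1 = 17. top-tier would deviate.
average: the cheap location nets 14; the prime location nets 18 − 13 = 5. average stays.
A type deviates, so pooling fails.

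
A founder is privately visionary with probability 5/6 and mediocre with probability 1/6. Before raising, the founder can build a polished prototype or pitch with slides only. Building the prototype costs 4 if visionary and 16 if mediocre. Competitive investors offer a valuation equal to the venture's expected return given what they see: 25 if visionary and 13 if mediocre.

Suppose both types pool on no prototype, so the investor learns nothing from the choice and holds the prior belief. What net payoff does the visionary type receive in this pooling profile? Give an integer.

Pooled valuation = 5/6·25 + 1/6·13 = 23.
visionary pays no cost for no prototype, so net payoff = 23.

23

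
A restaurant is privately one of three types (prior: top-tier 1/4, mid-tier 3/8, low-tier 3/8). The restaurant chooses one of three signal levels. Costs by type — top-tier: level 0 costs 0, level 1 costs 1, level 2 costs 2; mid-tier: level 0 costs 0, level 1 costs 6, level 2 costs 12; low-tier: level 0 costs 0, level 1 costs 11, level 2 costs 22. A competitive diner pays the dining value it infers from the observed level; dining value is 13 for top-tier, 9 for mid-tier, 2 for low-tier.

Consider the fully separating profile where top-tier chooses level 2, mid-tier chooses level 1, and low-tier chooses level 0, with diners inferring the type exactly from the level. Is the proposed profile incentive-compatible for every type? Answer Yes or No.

Yes

Separating price premiums: level 2 → 13, level 1 → 9, level 0 → 2.
top-tier (assigned level 2): level 0: 2 − 0 = 2; level 1: 9 − 1 = 8; level 2: 13 − 2 = 11. top-tier stays.
mid-tier (assigned level 1): level 0: 2 − 0 = 2; level 1: 9 − 6 = 3; level 2: 13 − 12 = 1. mid-tier stays.
low-tier (assigned level 0): level 0: 2 − 0 = 2; level 1: 9 − 11 = -2; level 2: 13 − 22 = -9. low-tier stays.
Every type prefers its assigned level; separation holds.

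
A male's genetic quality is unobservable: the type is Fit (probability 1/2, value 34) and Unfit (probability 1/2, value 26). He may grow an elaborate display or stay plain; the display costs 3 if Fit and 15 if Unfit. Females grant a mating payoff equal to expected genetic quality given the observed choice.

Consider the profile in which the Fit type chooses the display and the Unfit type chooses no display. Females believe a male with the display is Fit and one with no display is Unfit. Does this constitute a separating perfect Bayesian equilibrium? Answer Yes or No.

Under these beliefs, the display earns mating payoff 34 and no display earns mating payoff 26.
Fit: the display nets 34 − 3 = 31; no display nets 26. Fit prefers the display.
Unfit: the display nets 34 − 15 = 19; no display nets 26. Unfit prefers no display.
Neither type deviates, so the separating profile is an equilibrium.

Yes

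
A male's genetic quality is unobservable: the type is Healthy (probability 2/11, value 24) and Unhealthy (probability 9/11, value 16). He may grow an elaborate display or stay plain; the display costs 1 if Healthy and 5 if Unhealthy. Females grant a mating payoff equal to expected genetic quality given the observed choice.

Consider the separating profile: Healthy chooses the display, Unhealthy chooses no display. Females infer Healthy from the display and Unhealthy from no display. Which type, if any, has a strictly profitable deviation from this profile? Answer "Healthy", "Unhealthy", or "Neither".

The display pays 24; no display pays 16.
Healthy: assigned the display, nets 24 − 1 = 23; deviating to no display nets 16.
Unhealthy: assigned no display, nets 16; deviating to the display nets 24 − 5 = 19.
The Unhealthy type gains 3 by deviating.

Unhealthy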